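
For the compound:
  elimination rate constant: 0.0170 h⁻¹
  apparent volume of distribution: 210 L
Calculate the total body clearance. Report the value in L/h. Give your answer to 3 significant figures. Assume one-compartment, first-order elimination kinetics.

3.57 L/h

CL = k × Vd = 0.0170 × 210 = 3.570 L/h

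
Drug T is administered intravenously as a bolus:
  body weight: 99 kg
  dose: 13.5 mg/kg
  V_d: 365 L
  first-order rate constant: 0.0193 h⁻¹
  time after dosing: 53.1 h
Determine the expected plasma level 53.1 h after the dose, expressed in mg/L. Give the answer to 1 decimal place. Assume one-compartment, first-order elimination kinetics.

Total dose = 13.5 × 99 = 1337 mg
C₀ = Dose / Vd = 1337 / 365 = 3.663 mg/L
C = C₀ · e^(−k·t) = 3.663 × e^(−0.01930 × 53.1)
  = 3.663 × 0.3589 = 1.315 mg/L

1.3 mg/L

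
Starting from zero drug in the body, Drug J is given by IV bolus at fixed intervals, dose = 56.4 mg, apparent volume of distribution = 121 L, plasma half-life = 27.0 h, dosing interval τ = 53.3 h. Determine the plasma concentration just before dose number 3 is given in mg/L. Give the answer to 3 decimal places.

0.149 mg/L

C₀ per dose = Dose / Vd = 56.4 / 121 = 0.4661 mg/L
k = ln2 / t½ = 0.693147 / 27.0 = 0.02567 h⁻¹
Fraction remaining after one interval: r = e^(−kτ) = e^(−0.02567 × 53.3) = 0.2546
Before dose 3, 2 doses have been given (aged 1τ, 2τ).
C_trough = C₀ × (r + r²) = 0.4661 × (0.2546 + 0.06482) = 0.1489 mg/L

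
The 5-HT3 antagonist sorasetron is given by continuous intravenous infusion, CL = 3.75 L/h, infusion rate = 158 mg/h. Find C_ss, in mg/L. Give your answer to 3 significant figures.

At steady state Css = R₀ / CL = 158 / 3.750 = 42.13 mg/L

42.1 mg/L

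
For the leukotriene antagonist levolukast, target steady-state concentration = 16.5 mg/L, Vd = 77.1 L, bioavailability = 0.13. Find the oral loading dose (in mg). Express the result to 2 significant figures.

9800 mg

LD = Css × Vd / F = 16.5 × 77.1 / 0.13 = 9786 mg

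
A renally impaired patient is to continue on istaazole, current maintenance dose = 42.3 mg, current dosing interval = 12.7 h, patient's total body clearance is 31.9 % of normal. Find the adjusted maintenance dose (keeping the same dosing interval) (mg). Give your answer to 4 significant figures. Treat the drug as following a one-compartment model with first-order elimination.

13.49 mg

To keep the same average steady-state level, dosing rate must scale with clearance.
CL ratio = 31.9 / 100 = 0.3190
New dose (same interval) = 42.3 × 0.3190 = 13.49 mg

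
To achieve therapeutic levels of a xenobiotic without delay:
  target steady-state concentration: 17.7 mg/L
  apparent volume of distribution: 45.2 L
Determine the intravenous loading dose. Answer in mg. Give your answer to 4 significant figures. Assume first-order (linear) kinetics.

800.0 mg

LD = Css × Vd = 17.7 × 45.2 = 800.0 mg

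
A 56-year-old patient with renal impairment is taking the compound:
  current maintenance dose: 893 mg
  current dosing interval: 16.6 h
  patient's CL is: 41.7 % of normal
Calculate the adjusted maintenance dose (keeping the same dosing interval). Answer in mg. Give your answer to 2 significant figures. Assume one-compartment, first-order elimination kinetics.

To keep the same average steady-state level, dosing rate must scale with clearance.
CL ratio = 41.7 / 100 = 0.4170
New dose (same interval) = 893 × 0.4170 = 372.4 mg

370 mg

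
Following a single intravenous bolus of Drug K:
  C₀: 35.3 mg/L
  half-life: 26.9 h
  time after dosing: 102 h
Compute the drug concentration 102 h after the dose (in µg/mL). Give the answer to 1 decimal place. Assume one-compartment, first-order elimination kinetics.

k = ln2 / t½ = 0.693147 / 26.9 = 0.02577 h⁻¹
C = C₀ · e^(−k·t) = 35.30 × e^(−0.02577 × 102)
  = 35.30 × 0.07218 = 2.548 mg/L
(2.548 mg/L = 2.548 µg/mL)

2.5 µg/mL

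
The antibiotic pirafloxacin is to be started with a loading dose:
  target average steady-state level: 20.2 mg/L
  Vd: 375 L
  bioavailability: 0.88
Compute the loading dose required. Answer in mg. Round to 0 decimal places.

8608 mg

LD = Css × Vd / F = 20.2 × 375 / 0.88 = 8608 mg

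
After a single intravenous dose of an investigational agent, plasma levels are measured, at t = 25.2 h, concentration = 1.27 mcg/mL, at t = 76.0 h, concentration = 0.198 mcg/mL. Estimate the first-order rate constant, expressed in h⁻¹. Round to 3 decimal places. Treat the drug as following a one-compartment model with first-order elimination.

0.037 h⁻¹

k = ln(C₁/C₂) / (t₂ − t₁) = ln(1.27/0.198) / (76.0 − 25.2)
  = 1.859 / 50.80 = 0.03659 h⁻¹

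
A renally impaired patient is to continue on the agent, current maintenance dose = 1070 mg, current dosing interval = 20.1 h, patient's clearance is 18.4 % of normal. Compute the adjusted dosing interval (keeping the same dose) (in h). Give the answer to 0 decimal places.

To keep the same average steady-state level, dosing rate must scale with clearance.
CL ratio = 18.4 / 100 = 0.1840
New interval (same dose) = 20.1 / 0.1840 = 109.2 h

109 h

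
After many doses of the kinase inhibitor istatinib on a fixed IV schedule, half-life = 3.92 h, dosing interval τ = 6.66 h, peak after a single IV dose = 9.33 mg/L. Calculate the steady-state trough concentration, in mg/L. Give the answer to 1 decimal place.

4.2 mg/L

k = ln2 / t½ = 0.693147 / 3.92 = 0.1768 h⁻¹
e^(−kτ) = e^(−0.1768 × 6.66) = 0.3081
Accumulation ratio R = 1 / (1 − e^(−kτ)) = 1 / (1 − 0.3081) = 1.445
Steady-state trough = C₀ × R × e^(−kτ) = 9.33 × 1.445 × 0.3081 = 4.154 mg/L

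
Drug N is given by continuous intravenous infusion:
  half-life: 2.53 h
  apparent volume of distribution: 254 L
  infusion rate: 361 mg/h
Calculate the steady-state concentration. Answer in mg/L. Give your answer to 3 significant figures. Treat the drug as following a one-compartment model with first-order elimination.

k = ln2 / t½ = 0.693147 / 2.53 = 0.2740 h⁻¹
CL = k × Vd = 0.2740 × 254 = 69.60 L/h
At steady state Css = R₀ / CL = 361 / 69.60 = 5.187 mg/L

5.19 mg/L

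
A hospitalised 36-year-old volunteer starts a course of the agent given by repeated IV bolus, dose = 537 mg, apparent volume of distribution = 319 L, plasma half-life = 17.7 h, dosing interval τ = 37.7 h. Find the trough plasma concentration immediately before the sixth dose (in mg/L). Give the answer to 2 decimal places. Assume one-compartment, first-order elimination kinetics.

0.50 mg/L

C₀ per dose = Dose / Vd = 537 / 319 = 1.683 mg/L
k = ln2 / t½ = 0.693147 / 17.7 = 0.03916 h⁻¹
Fraction remaining after one interval: r = e^(−kτ) = e^(−0.03916 × 37.7) = 0.2285
Before dose 6, 5 doses have been given (aged 1τ, 2τ, 3τ, 4τ, 5τ).
C_trough = C₀ × (r + r² + … + r^5) = C₀ × r(1−r^5)/(1−r)
        = 1.683 × 0.2285 × (1 − 0.0006229) / (1 − 0.2285) = 0.4982 mg/L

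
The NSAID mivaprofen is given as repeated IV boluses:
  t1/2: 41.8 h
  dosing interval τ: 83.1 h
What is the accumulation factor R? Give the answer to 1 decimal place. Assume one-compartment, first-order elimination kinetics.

k = ln2 / t½ = 0.693147 / 41.8 = 0.01658 h⁻¹
e^(−kτ) = e^(−0.01658 × 83.1) = 0.2521
Accumulation ratio R = 1 / (1 − e^(−kτ)) = 1 / (1 − 0.2521) = 1.337

1.3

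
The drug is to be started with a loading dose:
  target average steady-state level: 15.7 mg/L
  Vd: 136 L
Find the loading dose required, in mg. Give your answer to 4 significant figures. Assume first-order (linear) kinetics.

2135 mg

LD = Css × Vd = 15.7 × 136 = 2135 mg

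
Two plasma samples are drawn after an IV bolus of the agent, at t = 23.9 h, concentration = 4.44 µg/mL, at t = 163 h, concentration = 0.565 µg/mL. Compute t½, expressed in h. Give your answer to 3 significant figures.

k = ln(C₁/C₂) / (t₂ − t₁) = ln(4.44/0.565) / (163 − 23.9)
  = 2.062 / 139.1 = 0.01482 h⁻¹
t½ = ln2 / k = 0.693147 / 0.01482 = 46.77 h

46.8 h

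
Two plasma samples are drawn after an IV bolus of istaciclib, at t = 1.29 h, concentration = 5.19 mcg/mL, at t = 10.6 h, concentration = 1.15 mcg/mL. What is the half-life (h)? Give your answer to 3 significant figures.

4.28 h

k = ln(C₁/C₂) / (t₂ − t₁) = ln(5.19/1.15) / (10.6 − 1.29)
  = 1.507 / 9.310 = 0.1619 h⁻¹
t½ = ln2 / k = 0.693147 / 0.1619 = 4.281 h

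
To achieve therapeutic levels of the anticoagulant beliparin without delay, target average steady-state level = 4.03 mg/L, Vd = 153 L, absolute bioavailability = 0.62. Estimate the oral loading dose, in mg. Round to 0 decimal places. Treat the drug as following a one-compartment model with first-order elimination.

995 mg

LD = Css × Vd / F = 4.03 × 153 / 0.62 = 994.5 mg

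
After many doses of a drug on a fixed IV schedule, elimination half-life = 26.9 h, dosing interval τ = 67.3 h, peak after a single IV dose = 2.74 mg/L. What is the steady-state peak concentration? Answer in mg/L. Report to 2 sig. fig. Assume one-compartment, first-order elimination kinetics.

3.3 mg/L

k = ln2 / t½ = 0.693147 / 26.9 = 0.02577 h⁻¹
e^(−kτ) = e^(−0.02577 × 67.3) = 0.1765
Accumulation ratio R = 1 / (1 − e^(−kτ)) = 1 / (1 − 0.1765) = 1.214
Steady-state peak = C₀ × R = 2.74 × 1.214 = 3.326 mg/L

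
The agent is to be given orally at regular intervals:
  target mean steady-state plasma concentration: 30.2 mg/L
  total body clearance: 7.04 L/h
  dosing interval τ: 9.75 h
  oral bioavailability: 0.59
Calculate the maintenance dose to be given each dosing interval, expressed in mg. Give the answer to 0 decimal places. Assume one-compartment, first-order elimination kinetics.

At steady state, F × (Dose/τ) = Css × CL.
Dose = Css × CL × τ / F = 30.2 × 7.040 × 9.75 / 0.59 = 3513 mg

3513 mg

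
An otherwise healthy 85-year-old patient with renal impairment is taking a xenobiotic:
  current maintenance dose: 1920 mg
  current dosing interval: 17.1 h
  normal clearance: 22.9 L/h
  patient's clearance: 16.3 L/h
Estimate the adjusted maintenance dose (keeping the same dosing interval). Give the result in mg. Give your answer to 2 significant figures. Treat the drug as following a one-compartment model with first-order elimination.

To keep the same average steady-state level, dosing rate must scale with clearance.
CL ratio = 16.3 / 22.9 = 0.7118
New dose (same interval) = 1920 × 0.7118 = 1367 mg

1400 mg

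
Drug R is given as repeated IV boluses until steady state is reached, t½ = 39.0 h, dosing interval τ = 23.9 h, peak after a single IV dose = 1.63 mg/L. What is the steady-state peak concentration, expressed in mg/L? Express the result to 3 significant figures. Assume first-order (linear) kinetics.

4.71 mg/L

k = ln2 / t½ = 0.693147 / 39.0 = 0.01777 h⁻¹
e^(−kτ) = e^(−0.01777 × 23.9) = 0.6540
Accumulation ratio R = 1 / (1 − e^(−kτ)) = 1 / (1 − 0.6540) = 2.890
Steady-state peak = C₀ × R = 1.63 × 2.890 = 4.711 mg/L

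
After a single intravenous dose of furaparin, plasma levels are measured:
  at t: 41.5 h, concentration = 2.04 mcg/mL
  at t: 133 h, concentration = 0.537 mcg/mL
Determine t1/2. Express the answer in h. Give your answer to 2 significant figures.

48 h

k = ln(C₁/C₂) / (t₂ − t₁) = ln(2.04/0.537) / (133 − 41.5)
  = 1.335 / 91.50 = 0.01459 h⁻¹
t½ = ln2 / k = 0.693147 / 0.01459 = 47.51 h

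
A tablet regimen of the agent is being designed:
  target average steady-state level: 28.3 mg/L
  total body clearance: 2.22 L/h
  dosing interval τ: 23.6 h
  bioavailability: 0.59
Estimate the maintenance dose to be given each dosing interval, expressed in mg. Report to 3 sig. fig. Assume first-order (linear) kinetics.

At steady state, F × (Dose/τ) = Css × CL.
Dose = Css × CL × τ / F = 28.3 × 2.220 × 23.6 / 0.59 = 2513 mg

2510 mg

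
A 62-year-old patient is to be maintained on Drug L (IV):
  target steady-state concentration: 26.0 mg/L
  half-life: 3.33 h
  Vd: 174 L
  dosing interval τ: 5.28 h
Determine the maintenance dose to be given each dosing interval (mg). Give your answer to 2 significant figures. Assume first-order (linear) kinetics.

k = ln2 / t½ = 0.693147 / 3.33 = 0.2082 h⁻¹
CL = k × Vd = 0.2082 × 174 = 36.23 L/h
At steady state, Dose/τ = Css × CL.
Dose = Css × CL × τ = 26.0 × 36.23 × 5.28 = 4974 mg

5000 mg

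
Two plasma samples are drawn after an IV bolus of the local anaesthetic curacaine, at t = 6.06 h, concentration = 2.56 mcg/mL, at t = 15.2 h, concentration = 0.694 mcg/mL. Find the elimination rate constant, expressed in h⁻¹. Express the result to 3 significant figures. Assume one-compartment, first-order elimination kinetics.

0.143 h⁻¹

k = ln(C₁/C₂) / (t₂ − t₁) = ln(2.56/0.694) / (15.2 − 6.06)
  = 1.305 / 9.140 = 0.1428 h⁻¹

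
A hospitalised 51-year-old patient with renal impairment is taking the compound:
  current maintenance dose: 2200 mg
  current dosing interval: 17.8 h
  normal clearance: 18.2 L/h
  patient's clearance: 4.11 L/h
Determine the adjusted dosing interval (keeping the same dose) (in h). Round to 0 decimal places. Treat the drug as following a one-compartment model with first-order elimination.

79 h

To keep the same average steady-state level, dosing rate must scale with clearance.
CL ratio = 4.11 / 18.2 = 0.2258
New interval (same dose) = 17.8 / 0.2258 = 78.83 h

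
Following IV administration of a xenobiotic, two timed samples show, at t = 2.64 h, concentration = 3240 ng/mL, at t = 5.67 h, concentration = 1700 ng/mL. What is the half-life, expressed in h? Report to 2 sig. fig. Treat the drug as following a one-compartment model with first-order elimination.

k = ln(C₁/C₂) / (t₂ − t₁) = ln(3240/1700) / (5.67 − 2.64)
  = 0.6449 / 3.030 = 0.2128 h⁻¹
t½ = ln2 / k = 0.693147 / 0.2128 = 3.257 h

3.3 h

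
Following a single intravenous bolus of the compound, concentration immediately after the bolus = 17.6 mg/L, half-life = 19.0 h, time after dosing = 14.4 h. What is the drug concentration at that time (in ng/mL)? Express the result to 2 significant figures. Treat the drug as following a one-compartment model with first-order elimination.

k = ln2 / t½ = 0.693147 / 19.0 = 0.03648 h⁻¹
C = C₀ · e^(−k·t) = 17.60 × e^(−0.03648 × 14.4)
  = 17.60 × 0.5914 = 10.41 mg/L
Convert: 10.41 mg/L × 1000 = 10410 ng/mL

10000 ng/mL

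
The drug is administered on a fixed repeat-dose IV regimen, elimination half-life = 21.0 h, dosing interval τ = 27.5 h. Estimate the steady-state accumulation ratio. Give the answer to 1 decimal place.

1.7

k = ln2 / t½ = 0.693147 / 21.0 = 0.03301 h⁻¹
e^(−kτ) = e^(−0.03301 × 27.5) = 0.4034
Accumulation ratio R = 1 / (1 − e^(−kτ)) = 1 / (1 − 0.4034) = 1.676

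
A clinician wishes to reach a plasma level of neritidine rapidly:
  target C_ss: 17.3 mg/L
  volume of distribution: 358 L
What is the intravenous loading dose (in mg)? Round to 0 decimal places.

LD = Css × Vd = 17.3 × 358 = 6193 mg

6193 mg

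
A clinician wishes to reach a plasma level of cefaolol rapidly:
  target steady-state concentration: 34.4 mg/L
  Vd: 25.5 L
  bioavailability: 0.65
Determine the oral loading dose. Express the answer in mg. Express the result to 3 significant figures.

1350 mg

LD = Css × Vd / F = 34.4 × 25.5 / 0.65 = 1350 mg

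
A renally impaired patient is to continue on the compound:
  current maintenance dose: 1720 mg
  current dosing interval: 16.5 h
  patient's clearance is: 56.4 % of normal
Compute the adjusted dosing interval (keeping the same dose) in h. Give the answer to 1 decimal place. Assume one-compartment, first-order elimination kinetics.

To keep the same average steady-state level, dosing rate must scale with clearance.
CL ratio = 56.4 / 100 = 0.5640
New interval (same dose) = 16.5 / 0.5640 = 29.26 h

29.3 h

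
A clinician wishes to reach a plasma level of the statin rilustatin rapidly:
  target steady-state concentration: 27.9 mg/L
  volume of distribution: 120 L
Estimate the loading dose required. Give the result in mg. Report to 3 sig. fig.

LD = Css × Vd = 27.9 × 120 = 3348 mg

3350 mg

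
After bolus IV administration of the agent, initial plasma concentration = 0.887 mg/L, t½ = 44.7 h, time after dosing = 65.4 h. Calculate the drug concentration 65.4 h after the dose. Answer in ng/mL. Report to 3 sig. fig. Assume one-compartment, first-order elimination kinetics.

322 ng/mL

k = ln2 / t½ = 0.693147 / 44.7 = 0.01551 h⁻¹
C = C₀ · e^(−k·t) = 0.8870 × e^(−0.01551 × 65.4)
  = 0.8870 × 0.3626 = 0.3216 mg/L
Convert: 0.3216 mg/L × 1000 = 321.6 ng/mL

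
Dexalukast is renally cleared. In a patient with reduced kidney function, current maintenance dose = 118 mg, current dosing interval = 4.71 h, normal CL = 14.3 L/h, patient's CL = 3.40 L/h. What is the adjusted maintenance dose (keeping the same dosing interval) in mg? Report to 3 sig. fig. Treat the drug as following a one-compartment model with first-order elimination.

28.1 mg

To keep the same average steady-state level, dosing rate must scale with clearance.
CL ratio = 3.40 / 14.3 = 0.2378
New dose (same interval) = 118 × 0.2378 = 28.06 mg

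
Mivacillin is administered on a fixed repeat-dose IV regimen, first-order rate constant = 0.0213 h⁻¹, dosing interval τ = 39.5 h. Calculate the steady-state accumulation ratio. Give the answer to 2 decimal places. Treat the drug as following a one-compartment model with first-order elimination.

e^(−kτ) = e^(−0.02130 × 39.5) = 0.4311
Accumulation ratio R = 1 / (1 − e^(−kτ)) = 1 / (1 − 0.4311) = 1.758

1.76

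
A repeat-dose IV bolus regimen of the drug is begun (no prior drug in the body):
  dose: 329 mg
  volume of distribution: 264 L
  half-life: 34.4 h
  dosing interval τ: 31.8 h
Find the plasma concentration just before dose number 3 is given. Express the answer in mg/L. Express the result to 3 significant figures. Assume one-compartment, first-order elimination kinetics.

1.00 mg/L

C₀ per dose = Dose / Vd = 329 / 264 = 1.246 mg/L
k = ln2 / t½ = 0.693147 / 34.4 = 0.02015 h⁻¹
Fraction remaining after one interval: r = e^(−kτ) = e^(−0.02015 × 31.8) = 0.5269
Before dose 3, 2 doses have been given (aged 1τ, 2τ).
C_trough = C₀ × (r + r²) = 1.246 × (0.5269 + 0.2776) = 1.002 mg/L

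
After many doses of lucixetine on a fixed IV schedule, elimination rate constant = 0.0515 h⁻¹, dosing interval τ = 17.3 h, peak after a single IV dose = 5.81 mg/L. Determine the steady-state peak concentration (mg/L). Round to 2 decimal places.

e^(−kτ) = e^(−0.05150 × 17.3) = 0.4103
Accumulation ratio R = 1 / (1 − e^(−kτ)) = 1 / (1 − 0.4103) = 1.696
Steady-state peak = C₀ × R = 5.81 × 1.696 = 9.854 mg/L

9.85 mg/L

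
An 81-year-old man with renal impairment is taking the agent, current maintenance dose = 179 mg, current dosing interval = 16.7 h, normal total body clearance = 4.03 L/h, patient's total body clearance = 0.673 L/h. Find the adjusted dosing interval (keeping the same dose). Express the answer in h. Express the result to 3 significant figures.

To keep the same average steady-state level, dosing rate must scale with clearance.
CL ratio = 0.673 / 4.03 = 0.1670
New interval (same dose) = 16.7 / 0.1670 = 100.0 h

100 h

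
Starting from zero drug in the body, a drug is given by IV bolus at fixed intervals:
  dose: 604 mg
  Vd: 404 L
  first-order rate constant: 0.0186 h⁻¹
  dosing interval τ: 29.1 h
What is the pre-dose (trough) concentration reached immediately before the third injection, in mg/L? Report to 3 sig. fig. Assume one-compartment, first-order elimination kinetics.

1.38 mg/L

C₀ per dose = Dose / Vd = 604 / 404 = 1.495 mg/L
Fraction remaining after one interval: r = e^(−kτ) = e^(−0.01860 × 29.1) = 0.5820
Before dose 3, 2 doses have been given (aged 1τ, 2τ).
C_trough = C₀ × (r + r²) = 1.495 × (0.5820 + 0.3387) = 1.376 mg/L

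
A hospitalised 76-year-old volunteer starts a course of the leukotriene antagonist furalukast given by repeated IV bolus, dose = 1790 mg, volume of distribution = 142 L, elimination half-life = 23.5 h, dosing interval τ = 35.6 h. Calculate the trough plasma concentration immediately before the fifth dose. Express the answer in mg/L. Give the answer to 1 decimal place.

6.7 mg/L

C₀ per dose = Dose / Vd = 1790 / 142 = 12.61 mg/L
k = ln2 / t½ = 0.693147 / 23.5 = 0.02950 h⁻¹
Fraction remaining after one interval: r = e^(−kτ) = e^(−0.02950 × 35.6) = 0.3499
Before dose 5, 4 doses have been given (aged 1τ, 2τ, 3τ, 4τ).
C_trough = C₀ × (r + r² + … + r^4) = C₀ × r(1−r^4)/(1−r)
        = 12.61 × 0.3499 × (1 − 0.01499) / (1 − 0.3499) = 6.685 mg/L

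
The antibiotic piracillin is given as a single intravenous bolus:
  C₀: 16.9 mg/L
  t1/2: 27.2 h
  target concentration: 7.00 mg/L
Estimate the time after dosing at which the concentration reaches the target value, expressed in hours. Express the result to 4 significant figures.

k = ln2 / t½ = 0.693147 / 27.2 = 0.02548 h⁻¹
t = ln(C₀ / C) / k = ln(16.90 / 7.00) / 0.02548
  = ln(2.414) / 0.02548 = 0.8813 / 0.02548 = 34.59 h

34.59 h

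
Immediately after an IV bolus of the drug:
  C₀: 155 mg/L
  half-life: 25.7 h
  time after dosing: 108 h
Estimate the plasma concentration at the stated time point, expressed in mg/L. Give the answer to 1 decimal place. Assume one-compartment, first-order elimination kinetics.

8.4 mg/L

k = ln2 / t½ = 0.693147 / 25.7 = 0.02697 h⁻¹
C = C₀ · e^(−k·t) = 155.0 × e^(−0.02697 × 108)
  = 155.0 × 0.05433 = 8.421 mg/L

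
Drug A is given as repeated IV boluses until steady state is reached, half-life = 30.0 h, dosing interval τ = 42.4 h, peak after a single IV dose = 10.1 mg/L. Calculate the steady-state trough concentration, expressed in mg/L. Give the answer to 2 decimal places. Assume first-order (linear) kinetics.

k = ln2 / t½ = 0.693147 / 30.0 = 0.02310 h⁻¹
e^(−kτ) = e^(−0.02310 × 42.4) = 0.3755
Accumulation ratio R = 1 / (1 − e^(−kτ)) = 1 / (1 − 0.3755) = 1.601
Steady-state trough = C₀ × R × e^(−kτ) = 10.1 × 1.601 × 0.3755 = 6.072 mg/L

6.07 mg/L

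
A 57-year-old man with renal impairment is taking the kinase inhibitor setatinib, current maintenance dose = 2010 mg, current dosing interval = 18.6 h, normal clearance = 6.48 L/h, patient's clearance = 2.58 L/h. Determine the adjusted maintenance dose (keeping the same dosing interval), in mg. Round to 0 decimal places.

800 mg

To keep the same average steady-state level, dosing rate must scale with clearance.
CL ratio = 2.58 / 6.48 = 0.3981
New dose (same interval) = 2010 × 0.3981 = 800.2 mg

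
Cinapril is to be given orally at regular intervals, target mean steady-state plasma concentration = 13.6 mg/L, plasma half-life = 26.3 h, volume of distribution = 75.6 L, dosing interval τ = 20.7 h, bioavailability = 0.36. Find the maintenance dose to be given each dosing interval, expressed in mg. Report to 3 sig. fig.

k = ln2 / t½ = 0.693147 / 26.3 = 0.02636 h⁻¹
CL = k × Vd = 0.02636 × 75.6 = 1.993 L/h
At steady state, F × (Dose/τ) = Css × CL.
Dose = Css × CL × τ / F = 13.6 × 1.993 × 20.7 / 0.36 = 1559 mg

1560 mg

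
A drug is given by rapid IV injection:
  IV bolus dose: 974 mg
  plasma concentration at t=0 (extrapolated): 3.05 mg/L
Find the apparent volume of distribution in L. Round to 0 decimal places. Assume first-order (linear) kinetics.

319 L

Vd = Dose / C₀ = 974.0 / 3.05 = 319.3 L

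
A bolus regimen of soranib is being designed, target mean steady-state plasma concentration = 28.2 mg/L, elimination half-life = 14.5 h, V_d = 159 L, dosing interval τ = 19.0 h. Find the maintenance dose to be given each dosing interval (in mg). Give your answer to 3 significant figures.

4070 mg

k = ln2 / t½ = 0.693147 / 14.5 = 0.04780 h⁻¹
CL = k × Vd = 0.04780 × 159 = 7.600 L/h
At steady state, Dose/τ = Css × CL.
Dose = Css × CL × τ = 28.2 × 7.600 × 19.0 = 4072 mg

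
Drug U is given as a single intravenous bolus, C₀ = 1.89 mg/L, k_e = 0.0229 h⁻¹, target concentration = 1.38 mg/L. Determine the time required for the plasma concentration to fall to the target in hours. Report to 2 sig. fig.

t = ln(C₀ / C) / k = ln(1.890 / 1.38) / 0.02290
  = ln(1.370) / 0.02290 = 0.3148 / 0.02290 = 13.75 h

14 h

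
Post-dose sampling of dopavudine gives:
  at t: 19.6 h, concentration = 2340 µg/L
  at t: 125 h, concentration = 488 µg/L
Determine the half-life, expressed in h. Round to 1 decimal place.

46.6 h

k = ln(C₁/C₂) / (t₂ − t₁) = ln(2340/488) / (125 − 19.6)
  = 1.568 / 105.4 = 0.01488 h⁻¹
t½ = ln2 / k = 0.693147 / 0.01488 = 46.58 h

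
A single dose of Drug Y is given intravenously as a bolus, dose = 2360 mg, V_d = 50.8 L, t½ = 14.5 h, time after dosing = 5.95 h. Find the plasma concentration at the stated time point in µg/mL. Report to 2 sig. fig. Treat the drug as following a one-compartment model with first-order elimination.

35 µg/mL

C₀ = Dose / Vd = 2360 / 50.8 = 46.46 mg/L
k = ln2 / t½ = 0.693147 / 14.5 = 0.04780 h⁻¹
C = C₀ · e^(−k·t) = 46.46 × e^(−0.04780 × 5.95)
  = 46.46 × 0.7525 = 34.96 mg/L
(34.96 mg/L = 34.96 µg/mL)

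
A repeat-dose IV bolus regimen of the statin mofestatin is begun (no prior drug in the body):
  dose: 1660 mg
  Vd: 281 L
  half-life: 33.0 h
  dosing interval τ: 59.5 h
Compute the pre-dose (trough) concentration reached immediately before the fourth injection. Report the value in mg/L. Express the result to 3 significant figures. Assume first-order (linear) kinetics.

C₀ per dose = Dose / Vd = 1660 / 281 = 5.907 mg/L
k = ln2 / t½ = 0.693147 / 33.0 = 0.02100 h⁻¹
Fraction remaining after one interval: r = e^(−kτ) = e^(−0.02100 × 59.5) = 0.2866
Before dose 4, 3 doses have been given (aged 1τ, 2τ, 3τ).
C_trough = C₀ × (r + r² + … + r^3) = C₀ × r(1−r^3)/(1−r)
        = 5.907 × 0.2866 × (1 − 0.02354) / (1 − 0.2866) = 2.317 mg/L

2.32 mg/L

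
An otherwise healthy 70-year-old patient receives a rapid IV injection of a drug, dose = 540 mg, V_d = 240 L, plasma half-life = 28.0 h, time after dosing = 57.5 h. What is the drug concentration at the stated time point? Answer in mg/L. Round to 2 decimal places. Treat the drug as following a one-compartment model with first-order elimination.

C₀ = Dose / Vd = 540.0 / 240 = 2.250 mg/L
k = ln2 / t½ = 0.693147 / 28.0 = 0.02476 h⁻¹
C = C₀ · e^(−k·t) = 2.250 × e^(−0.02476 × 57.5)
  = 2.250 × 0.2408 = 0.5418 mg/L

0.54 mg/L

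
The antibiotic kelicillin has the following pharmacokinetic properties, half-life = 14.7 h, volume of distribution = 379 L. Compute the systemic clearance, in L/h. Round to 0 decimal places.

18 L/h

k = ln2 / t½ = 0.693147 / 14.7 = 0.04715 h⁻¹
CL = k × Vd = 0.04715 × 379 = 17.87 L/h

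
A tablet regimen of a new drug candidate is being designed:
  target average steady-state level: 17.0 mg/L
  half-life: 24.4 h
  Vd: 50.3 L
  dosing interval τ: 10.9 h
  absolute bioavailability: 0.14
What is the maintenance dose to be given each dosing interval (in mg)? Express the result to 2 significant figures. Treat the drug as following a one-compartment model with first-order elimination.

k = ln2 / t½ = 0.693147 / 24.4 = 0.02841 h⁻¹
CL = k × Vd = 0.02841 × 50.3 = 1.429 L/h
At steady state, F × (Dose/τ) = Css × CL.
Dose = Css × CL × τ / F = 17.0 × 1.429 × 10.9 / 0.14 = 1891 mg

1900 mg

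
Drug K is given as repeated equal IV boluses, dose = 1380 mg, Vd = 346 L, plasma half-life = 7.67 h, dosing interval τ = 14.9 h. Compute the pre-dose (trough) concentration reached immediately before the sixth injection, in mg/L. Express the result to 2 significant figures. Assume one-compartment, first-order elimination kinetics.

C₀ per dose = Dose / Vd = 1380 / 346 = 3.988 mg/L
k = ln2 / t½ = 0.693147 / 7.67 = 0.09037 h⁻¹
Fraction remaining after one interval: r = e^(−kτ) = e^(−0.09037 × 14.9) = 0.2601
Before dose 6, 5 doses have been given (aged 1τ, 2τ, 3τ, 4τ, 5τ).
C_trough = C₀ × (r + r² + … + r^5) = C₀ × r(1−r^5)/(1−r)
        = 3.988 × 0.2601 × (1 − 0.001190) / (1 − 0.2601) = 1.400 mg/L

1.4 mg/L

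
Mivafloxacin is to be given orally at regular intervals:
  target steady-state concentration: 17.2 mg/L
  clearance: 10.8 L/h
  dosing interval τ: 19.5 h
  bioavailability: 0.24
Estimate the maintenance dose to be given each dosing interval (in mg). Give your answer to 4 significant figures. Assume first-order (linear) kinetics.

At steady state, F × (Dose/τ) = Css × CL.
Dose = Css × CL × τ / F = 17.2 × 10.80 × 19.5 / 0.24 = 15090 mg

15090 mg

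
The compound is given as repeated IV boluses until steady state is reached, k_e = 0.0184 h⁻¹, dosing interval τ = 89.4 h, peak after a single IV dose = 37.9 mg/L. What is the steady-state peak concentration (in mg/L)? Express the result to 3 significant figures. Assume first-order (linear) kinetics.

e^(−kτ) = e^(−0.01840 × 89.4) = 0.1930
Accumulation ratio R = 1 / (1 − e^(−kτ)) = 1 / (1 − 0.1930) = 1.239
Steady-state peak = C₀ × R = 37.9 × 1.239 = 46.96 mg/L

47.0 mg/L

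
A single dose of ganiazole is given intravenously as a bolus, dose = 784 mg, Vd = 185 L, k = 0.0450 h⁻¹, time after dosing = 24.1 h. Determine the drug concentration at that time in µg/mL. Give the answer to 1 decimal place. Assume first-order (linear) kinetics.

C₀ = Dose / Vd = 784.0 / 185 = 4.238 mg/L
C = C₀ · e^(−k·t) = 4.238 × e^(−0.04500 × 24.1)
  = 4.238 × 0.3381 = 1.433 mg/L
(1.433 mg/L = 1.433 µg/mL)

1.4 µg/mL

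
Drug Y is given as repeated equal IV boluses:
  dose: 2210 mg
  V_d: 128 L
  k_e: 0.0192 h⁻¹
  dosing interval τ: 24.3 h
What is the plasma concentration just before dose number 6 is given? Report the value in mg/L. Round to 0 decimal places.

C₀ per dose = Dose / Vd = 2210 / 128 = 17.27 mg/L
Fraction remaining after one interval: r = e^(−kτ) = e^(−0.01920 × 24.3) = 0.6272
Before dose 6, 5 doses have been given (aged 1τ, 2τ, 3τ, 4τ, 5τ).
C_trough = C₀ × (r + r² + … + r^5) = C₀ × r(1−r^5)/(1−r)
        = 17.27 × 0.6272 × (1 − 0.09706) / (1 − 0.6272) = 26.24 mg/L

26 mg/L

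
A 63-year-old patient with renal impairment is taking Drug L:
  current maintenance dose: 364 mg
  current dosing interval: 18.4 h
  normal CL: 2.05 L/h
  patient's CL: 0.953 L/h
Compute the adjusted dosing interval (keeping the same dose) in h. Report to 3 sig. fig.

39.6 h

To keep the same average steady-state level, dosing rate must scale with clearance.
CL ratio = 0.953 / 2.05 = 0.4649
New interval (same dose) = 18.4 / 0.4649 = 39.58 h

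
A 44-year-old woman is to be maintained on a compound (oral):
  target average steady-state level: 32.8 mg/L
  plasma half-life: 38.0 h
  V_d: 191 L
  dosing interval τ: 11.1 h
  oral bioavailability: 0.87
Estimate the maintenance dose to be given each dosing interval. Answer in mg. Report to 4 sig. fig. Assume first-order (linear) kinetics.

1458 mg

k = ln2 / t½ = 0.693147 / 38.0 = 0.01824 h⁻¹
CL = k × Vd = 0.01824 × 191 = 3.484 L/h
At steady state, F × (Dose/τ) = Css × CL.
Dose = Css × CL × τ / F = 32.8 × 3.484 × 11.1 / 0.87 = 1458 mg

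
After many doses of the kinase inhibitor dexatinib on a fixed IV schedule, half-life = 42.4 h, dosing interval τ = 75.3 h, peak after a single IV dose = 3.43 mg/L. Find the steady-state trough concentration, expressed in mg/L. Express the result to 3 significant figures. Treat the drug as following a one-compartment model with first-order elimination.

k = ln2 / t½ = 0.693147 / 42.4 = 0.01635 h⁻¹
e^(−kτ) = e^(−0.01635 × 75.3) = 0.2920
Accumulation ratio R = 1 / (1 − e^(−kτ)) = 1 / (1 − 0.2920) = 1.412
Steady-state trough = C₀ × R × e^(−kτ) = 3.43 × 1.412 × 0.2920 = 1.414 mg/L

1.41 mg/L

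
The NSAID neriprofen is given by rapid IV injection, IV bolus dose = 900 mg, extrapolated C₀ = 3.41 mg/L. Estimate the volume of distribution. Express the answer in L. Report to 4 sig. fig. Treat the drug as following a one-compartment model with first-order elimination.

263.9 L

Vd = Dose / C₀ = 900.0 / 3.41 = 263.9 L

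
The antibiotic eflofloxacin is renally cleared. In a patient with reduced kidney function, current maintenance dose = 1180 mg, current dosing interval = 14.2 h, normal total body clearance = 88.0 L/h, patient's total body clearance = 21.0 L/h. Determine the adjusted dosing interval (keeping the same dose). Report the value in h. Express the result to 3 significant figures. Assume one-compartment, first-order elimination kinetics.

To keep the same average steady-state level, dosing rate must scale with clearance.
CL ratio = 21.0 / 88.0 = 0.2386
New interval (same dose) = 14.2 / 0.2386 = 59.51 h

59.5 h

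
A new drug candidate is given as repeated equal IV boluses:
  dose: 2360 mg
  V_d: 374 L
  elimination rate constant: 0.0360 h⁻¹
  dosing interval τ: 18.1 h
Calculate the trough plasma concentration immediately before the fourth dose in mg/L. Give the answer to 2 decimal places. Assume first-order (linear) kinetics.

5.90 mg/L

C₀ per dose = Dose / Vd = 2360 / 374 = 6.310 mg/L
Fraction remaining after one interval: r = e^(−kτ) = e^(−0.03600 × 18.1) = 0.5212
Before dose 4, 3 doses have been given (aged 1τ, 2τ, 3τ).
C_trough = C₀ × (r + r² + … + r^3) = C₀ × r(1−r^3)/(1−r)
        = 6.310 × 0.5212 × (1 − 0.1416) / (1 − 0.5212) = 5.896 mg/L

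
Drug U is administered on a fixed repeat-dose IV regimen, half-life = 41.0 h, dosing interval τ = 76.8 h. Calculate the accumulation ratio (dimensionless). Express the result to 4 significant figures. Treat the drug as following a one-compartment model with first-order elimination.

1.375

k = ln2 / t½ = 0.693147 / 41.0 = 0.01691 h⁻¹
e^(−kτ) = e^(−0.01691 × 76.8) = 0.2729
Accumulation ratio R = 1 / (1 − e^(−kτ)) = 1 / (1 − 0.2729) = 1.375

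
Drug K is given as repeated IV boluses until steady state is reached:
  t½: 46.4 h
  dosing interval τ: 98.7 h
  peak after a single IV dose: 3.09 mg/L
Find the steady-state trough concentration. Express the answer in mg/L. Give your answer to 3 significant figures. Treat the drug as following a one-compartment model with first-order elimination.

0.917 mg/L

k = ln2 / t½ = 0.693147 / 46.4 = 0.01494 h⁻¹
e^(−kτ) = e^(−0.01494 × 98.7) = 0.2289
Accumulation ratio R = 1 / (1 − e^(−kτ)) = 1 / (1 − 0.2289) = 1.297
Steady-state trough = C₀ × R × e^(−kτ) = 3.09 × 1.297 × 0.2289 = 0.9174 mg/L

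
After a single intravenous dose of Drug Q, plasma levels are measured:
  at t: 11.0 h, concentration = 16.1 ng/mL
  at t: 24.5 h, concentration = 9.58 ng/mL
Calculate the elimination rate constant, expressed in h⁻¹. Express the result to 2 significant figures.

0.038 h⁻¹

k = ln(C₁/C₂) / (t₂ − t₁) = ln(16.1/9.58) / (24.5 − 11.0)
  = 0.5191 / 13.50 = 0.03845 h⁻¹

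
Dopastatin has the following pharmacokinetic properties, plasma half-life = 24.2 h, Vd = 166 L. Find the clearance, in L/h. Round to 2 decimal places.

k = ln2 / t½ = 0.693147 / 24.2 = 0.02864 h⁻¹
CL = k × Vd = 0.02864 × 166 = 4.754 L/h

4.75 L/h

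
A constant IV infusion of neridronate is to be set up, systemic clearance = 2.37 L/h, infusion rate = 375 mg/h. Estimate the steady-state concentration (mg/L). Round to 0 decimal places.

At steady state Css = R₀ / CL = 375 / 2.370 = 158.2 mg/L

158 mg/L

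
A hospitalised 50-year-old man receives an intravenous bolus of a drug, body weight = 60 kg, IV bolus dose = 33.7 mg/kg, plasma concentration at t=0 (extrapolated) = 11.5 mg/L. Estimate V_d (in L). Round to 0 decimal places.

Dose = 33.7 × 60 = 2022 mg
Vd = Dose / C₀ = 2022 / 11.5 = 175.8 L

176 L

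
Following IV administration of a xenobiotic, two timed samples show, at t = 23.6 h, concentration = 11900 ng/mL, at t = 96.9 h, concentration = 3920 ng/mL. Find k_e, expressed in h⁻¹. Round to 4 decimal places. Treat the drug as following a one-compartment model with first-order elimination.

0.0151 h⁻¹

k = ln(C₁/C₂) / (t₂ − t₁) = ln(11900/3920) / (96.9 − 23.6)
  = 1.110 / 73.30 = 0.01514 h⁻¹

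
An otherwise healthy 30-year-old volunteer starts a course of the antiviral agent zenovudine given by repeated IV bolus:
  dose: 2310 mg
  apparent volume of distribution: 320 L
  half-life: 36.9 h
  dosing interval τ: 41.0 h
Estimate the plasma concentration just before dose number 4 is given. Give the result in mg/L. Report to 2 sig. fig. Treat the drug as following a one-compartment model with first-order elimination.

5.6 mg/L

C₀ per dose = Dose / Vd = 2310 / 320 = 7.219 mg/L
k = ln2 / t½ = 0.693147 / 36.9 = 0.01878 h⁻¹
Fraction remaining after one interval: r = e^(−kτ) = e^(−0.01878 × 41.0) = 0.4630
Before dose 4, 3 doses have been given (aged 1τ, 2τ, 3τ).
C_trough = C₀ × (r + r² + … + r^3) = C₀ × r(1−r^3)/(1−r)
        = 7.219 × 0.4630 × (1 − 0.09925) / (1 − 0.4630) = 5.606 mg/L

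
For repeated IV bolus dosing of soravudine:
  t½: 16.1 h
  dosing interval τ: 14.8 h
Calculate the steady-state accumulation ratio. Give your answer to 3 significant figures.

2.12

k = ln2 / t½ = 0.693147 / 16.1 = 0.04305 h⁻¹
e^(−kτ) = e^(−0.04305 × 14.8) = 0.5288
Accumulation ratio R = 1 / (1 − e^(−kτ)) = 1 / (1 − 0.5288) = 2.122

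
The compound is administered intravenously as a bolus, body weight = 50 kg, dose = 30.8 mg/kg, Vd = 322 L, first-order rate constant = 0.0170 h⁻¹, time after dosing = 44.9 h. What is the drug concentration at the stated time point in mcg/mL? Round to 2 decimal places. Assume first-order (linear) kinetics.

2.23 mcg/mL

Total dose = 30.8 × 50 = 1540 mg
C₀ = Dose / Vd = 1540 / 322 = 4.783 mg/L
C = C₀ · e^(−k·t) = 4.783 × e^(−0.01700 × 44.9)
  = 4.783 × 0.4661 = 2.229 mg/L
(2.229 mg/L = 2.229 mcg/mL)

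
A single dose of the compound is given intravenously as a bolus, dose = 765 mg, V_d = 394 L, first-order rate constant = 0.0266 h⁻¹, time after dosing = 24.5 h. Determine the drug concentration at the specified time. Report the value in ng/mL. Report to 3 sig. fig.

1010 ng/mL

C₀ = Dose / Vd = 765.0 / 394 = 1.942 mg/L
C = C₀ · e^(−k·t) = 1.942 × e^(−0.02660 × 24.5)
  = 1.942 × 0.5212 = 1.012 mg/L
Convert: 1.012 mg/L × 1000 = 1012 ng/mL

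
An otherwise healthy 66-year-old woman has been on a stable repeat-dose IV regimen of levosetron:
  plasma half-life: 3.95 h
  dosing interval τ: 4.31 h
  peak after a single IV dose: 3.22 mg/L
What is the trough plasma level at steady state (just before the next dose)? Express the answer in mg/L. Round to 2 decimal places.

k = ln2 / t½ = 0.693147 / 3.95 = 0.1755 h⁻¹
e^(−kτ) = e^(−0.1755 × 4.31) = 0.4694
Accumulation ratio R = 1 / (1 − e^(−kτ)) = 1 / (1 − 0.4694) = 1.885
Steady-state trough = C₀ × R × e^(−kτ) = 3.22 × 1.885 × 0.4694 = 2.849 mg/L

2.85 mg/L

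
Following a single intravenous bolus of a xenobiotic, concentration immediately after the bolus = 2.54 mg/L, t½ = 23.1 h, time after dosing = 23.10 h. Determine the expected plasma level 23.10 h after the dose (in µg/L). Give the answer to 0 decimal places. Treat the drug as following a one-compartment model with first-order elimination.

k = ln2 / t½ = 0.693147 / 23.1 = 0.03001 h⁻¹
t / t½ = 23.10 / 23.1 = 1 half-lives
C = C₀ × (1/2)^1 = 2.540 × 0.5000 = 1.270 mg/L
Convert: 1.270 mg/L × 1000 = 1270 µg/L

1270 µg/L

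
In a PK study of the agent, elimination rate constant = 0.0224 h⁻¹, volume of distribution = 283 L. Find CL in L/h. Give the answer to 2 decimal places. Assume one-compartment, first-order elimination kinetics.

6.34 L/h

CL = k × Vd = 0.0224 × 283 = 6.339 L/h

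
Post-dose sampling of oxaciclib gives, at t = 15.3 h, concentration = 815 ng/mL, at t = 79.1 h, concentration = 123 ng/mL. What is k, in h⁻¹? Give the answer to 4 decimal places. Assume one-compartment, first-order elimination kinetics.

0.0296 h⁻¹

k = ln(C₁/C₂) / (t₂ − t₁) = ln(815/123) / (79.1 − 15.3)
  = 1.891 / 63.80 = 0.02964 h⁻¹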